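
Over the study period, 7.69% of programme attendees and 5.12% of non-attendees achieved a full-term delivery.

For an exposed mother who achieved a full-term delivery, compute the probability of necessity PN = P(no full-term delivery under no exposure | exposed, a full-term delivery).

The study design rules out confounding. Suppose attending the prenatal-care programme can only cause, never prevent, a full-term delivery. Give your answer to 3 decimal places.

p₁ = 0.0769, p₀ = 0.0512.
Under exogeneity and monotonicity, PN = (p₁ − p₀) / p₁.
PN = (0.0769 − 0.0512) / 0.0769 = 0.0257 / 0.0769 ≈ 0.3342

PN ≈ 0.334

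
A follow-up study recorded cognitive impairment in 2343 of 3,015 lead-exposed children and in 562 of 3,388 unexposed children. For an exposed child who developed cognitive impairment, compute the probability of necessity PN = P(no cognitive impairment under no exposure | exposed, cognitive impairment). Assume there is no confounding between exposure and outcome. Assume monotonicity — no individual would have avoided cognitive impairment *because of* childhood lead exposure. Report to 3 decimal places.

PN ≈ 0.787

p₁ = P(outcome | exposed) = 2343/3015 = 0.77711
p₀ = P(outcome | unexposed) = 562/3388 = 0.16588
Under exogeneity and monotonicity, PN = (p₁ − p₀) / p₁.
PN = (0.77711 − 0.16588) / 0.77711 = 0.61123 / 0.77711 ≈ 0.7865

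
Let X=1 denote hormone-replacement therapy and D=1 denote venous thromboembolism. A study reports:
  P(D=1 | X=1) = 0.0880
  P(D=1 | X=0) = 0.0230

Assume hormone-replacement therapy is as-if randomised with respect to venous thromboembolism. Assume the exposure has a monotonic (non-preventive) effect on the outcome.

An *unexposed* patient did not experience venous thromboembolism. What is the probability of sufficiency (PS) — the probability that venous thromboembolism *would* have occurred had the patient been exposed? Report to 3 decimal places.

Let p₁ = 0.088, p₀ = 0.023.
Under exogeneity and monotonicity, PS = (p₁ − p₀) / (1 − p₀).
PS = (0.088 − 0.023) / (1 − 0.023) = 0.065 / 0.977 ≈ 0.0665

PS ≈ 0.067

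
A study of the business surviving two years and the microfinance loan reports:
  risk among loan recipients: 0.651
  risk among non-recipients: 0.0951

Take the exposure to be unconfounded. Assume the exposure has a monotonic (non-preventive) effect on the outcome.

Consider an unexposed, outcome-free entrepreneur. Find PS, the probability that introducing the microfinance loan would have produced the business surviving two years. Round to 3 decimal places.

PS ≈ 0.614

Let p₁ = 0.651, p₀ = 0.0951.
Under exogeneity and monotonicity, PS = (p₁ − p₀) / (1 − p₀).
PS = (0.651 − 0.0951) / (1 − 0.0951) = 0.5559 / 0.9049 ≈ 0.6143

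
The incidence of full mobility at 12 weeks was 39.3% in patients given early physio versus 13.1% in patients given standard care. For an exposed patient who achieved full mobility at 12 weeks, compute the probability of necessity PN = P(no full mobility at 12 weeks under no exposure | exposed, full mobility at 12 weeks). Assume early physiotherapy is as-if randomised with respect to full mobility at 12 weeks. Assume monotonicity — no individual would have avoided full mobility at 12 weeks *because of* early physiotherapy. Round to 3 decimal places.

p₁ = 0.393, p₀ = 0.131.
Under exogeneity and monotonicity, PN = (p₁ − p₀) / p₁.
PN = (0.393 − 0.131) / 0.393 = 0.262 / 0.393 ≈ 0.6667

PN ≈ 0.667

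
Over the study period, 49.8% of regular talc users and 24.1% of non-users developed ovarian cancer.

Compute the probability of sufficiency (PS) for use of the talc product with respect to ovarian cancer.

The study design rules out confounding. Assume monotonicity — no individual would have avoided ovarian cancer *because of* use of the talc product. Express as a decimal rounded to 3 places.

PS ≈ 0.339

p₁ = 0.498, p₀ = 0.241.
Under exogeneity and monotonicity, PS = (p₁ − p₀) / (1 − p₀).
PS = (0.498 − 0.241) / (1 − 0.241) = 0.257 / 0.759 ≈ 0.3386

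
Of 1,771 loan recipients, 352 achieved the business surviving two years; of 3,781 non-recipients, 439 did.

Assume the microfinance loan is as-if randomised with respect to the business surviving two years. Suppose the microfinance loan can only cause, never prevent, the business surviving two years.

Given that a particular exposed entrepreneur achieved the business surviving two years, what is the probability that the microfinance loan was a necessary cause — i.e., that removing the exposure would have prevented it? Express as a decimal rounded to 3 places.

p₁ = P(outcome | exposed) = 352/1771 = 0.19876
p₀ = P(outcome | unexposed) = 439/3781 = 0.11611
Under exogeneity and monotonicity, PN = (p₁ − p₀) / p₁.
PN = (0.19876 − 0.11611) / 0.19876 = 0.082651 / 0.19876 ≈ 0.4158

PN ≈ 0.416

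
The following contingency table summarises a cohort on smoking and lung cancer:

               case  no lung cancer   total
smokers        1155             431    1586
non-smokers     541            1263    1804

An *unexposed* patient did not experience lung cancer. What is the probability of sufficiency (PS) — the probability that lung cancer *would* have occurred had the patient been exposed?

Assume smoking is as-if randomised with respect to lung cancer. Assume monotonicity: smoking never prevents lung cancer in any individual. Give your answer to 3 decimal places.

PS ≈ 0.612

p₁ = P(outcome | exposed) = 1155/1586 = 0.72825
p₀ = P(outcome | unexposed) = 541/1804 = 0.29989
Under exogeneity and monotonicity, PS = (p₁ − p₀)/(1 − p₀).
PS = (0.72825 − 0.29989) / 0.70011 ≈ 0.6118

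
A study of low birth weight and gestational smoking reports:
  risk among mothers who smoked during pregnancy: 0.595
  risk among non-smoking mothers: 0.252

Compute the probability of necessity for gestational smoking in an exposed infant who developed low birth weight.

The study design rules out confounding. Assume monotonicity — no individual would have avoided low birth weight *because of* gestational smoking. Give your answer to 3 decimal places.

Let p₁ = 0.595, p₀ = 0.252.
Under exogeneity and monotonicity, PN = (p₁ − p₀) / p₁.
PN = (0.595 − 0.252) / 0.595 = 0.343 / 0.595 ≈ 0.5765

PN ≈ 0.576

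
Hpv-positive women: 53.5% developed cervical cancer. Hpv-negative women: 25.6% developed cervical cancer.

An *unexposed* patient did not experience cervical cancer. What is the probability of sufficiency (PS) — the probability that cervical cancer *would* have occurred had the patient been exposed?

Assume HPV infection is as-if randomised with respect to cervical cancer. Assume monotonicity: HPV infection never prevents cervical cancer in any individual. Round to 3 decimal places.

PS ≈ 0.375

p₁ = 0.535, p₀ = 0.256.
Under exogeneity and monotonicity, PS = (p₁ − p₀) / (1 − p₀).
PS = (0.535 − 0.256) / (1 − 0.256) = 0.279 / 0.744 ≈ 0.3750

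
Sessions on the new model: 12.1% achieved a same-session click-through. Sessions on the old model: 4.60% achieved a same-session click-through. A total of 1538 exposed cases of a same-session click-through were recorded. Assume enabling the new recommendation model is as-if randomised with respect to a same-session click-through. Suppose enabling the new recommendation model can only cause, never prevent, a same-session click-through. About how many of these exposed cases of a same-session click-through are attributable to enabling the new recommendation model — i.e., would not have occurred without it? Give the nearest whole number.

about 953 cases

p₁ = 0.121, p₀ = 0.046.
PN = (p₁ − p₀)/p₁ = (0.121 − 0.046) / 0.121 ≈ 0.61983.
Attributable cases ≈ PN × (exposed cases) = 0.61983 × 1538 ≈ 953.31.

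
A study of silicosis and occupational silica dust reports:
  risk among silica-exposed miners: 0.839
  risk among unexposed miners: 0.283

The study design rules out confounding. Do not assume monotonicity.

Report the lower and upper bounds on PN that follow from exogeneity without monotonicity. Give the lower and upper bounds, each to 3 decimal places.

Let p₁ = 0.839, p₀ = 0.283.
Under exogeneity alone the bounds on PN are max{0,(p₁−p₀)/p₁} ≤ PN ≤ min{1,(1−p₀)/p₁}.
  lower = (p₁ − p₀)/p₁ = 0.556 / 0.839 ≈ 0.6627
  upper = min{1, (1 − p₀)/p₁} = 0.717 / 0.839 ≈ 0.8546

0.663 ≤ PN ≤ 0.855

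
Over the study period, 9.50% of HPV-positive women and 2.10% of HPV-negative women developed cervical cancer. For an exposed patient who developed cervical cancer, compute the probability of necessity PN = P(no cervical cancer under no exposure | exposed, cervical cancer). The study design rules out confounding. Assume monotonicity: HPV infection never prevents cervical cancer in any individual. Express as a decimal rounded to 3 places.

PN ≈ 0.779

p₁ = 0.095, p₀ = 0.021.
Under exogeneity and monotonicity, PN = (p₁ − p₀) / p₁.
PN = (0.095 − 0.021) / 0.095 = 0.074 / 0.095 ≈ 0.7789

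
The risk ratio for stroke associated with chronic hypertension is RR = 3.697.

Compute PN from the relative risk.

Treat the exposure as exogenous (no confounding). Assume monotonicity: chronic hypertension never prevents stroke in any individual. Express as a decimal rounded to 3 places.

PN ≈ 0.730

Under exogeneity and monotonicity, PN = (RR − 1) / RR = 1 − 1/RR.
PN = (3.697 − 1) / 3.697 = 2.697 / 3.697 ≈ 0.7295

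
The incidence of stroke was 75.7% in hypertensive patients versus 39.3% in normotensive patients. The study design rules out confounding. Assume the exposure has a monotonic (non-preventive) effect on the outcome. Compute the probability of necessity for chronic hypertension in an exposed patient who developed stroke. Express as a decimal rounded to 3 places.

PN ≈ 0.481

p₁ = 0.757, p₀ = 0.393.
Under exogeneity and monotonicity, PN = (p₁ − p₀) / p₁.
PN = (0.757 − 0.393) / 0.757 = 0.364 / 0.757 ≈ 0.4808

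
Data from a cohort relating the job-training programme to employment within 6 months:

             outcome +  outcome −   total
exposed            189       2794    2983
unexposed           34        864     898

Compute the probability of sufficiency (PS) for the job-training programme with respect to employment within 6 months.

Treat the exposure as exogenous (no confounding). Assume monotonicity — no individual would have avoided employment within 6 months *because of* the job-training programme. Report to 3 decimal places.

p₁ = P(outcome | exposed) = 189/2983 = 0.063359
p₀ = P(outcome | unexposed) = 34/898 = 0.037862
Under exogeneity and monotonicity, PS = (p₁ − p₀)/(1 − p₀).
PS = (0.063359 − 0.037862) / 0.96214 ≈ 0.0265

PS ≈ 0.027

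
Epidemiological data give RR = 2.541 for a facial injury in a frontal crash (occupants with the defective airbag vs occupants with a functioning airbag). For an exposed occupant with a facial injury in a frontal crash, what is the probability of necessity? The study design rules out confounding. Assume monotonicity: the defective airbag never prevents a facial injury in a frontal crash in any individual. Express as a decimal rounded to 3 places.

PN ≈ 0.606

Under exogeneity and monotonicity, PN = (RR − 1) / RR = 1 − 1/RR.
PN = (2.541 − 1) / 2.541 = 1.541 / 2.541 ≈ 0.6065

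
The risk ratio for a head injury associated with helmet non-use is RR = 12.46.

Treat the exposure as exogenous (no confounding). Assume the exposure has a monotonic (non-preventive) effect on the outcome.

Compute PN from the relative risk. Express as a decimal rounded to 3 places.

PN ≈ 0.920

Under exogeneity and monotonicity, PN = (RR − 1) / RR = 1 − 1/RR.
PN = (12.46 − 1) / 12.46 = 11.46 / 12.46 ≈ 0.9197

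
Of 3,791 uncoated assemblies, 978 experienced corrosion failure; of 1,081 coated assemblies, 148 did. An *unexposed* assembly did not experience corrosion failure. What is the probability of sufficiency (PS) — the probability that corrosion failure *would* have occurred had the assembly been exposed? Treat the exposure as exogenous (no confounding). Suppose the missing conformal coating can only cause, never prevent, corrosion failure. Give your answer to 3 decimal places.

PS ≈ 0.140

p₁ = P(outcome | exposed) = 978/3791 = 0.25798
p₀ = P(outcome | unexposed) = 148/1081 = 0.13691
Under exogeneity and monotonicity, PS = (p₁ − p₀) / (1 − p₀).
PS = (0.25798 − 0.13691) / (1 − 0.13691) = 0.12107 / 0.86309 ≈ 0.1403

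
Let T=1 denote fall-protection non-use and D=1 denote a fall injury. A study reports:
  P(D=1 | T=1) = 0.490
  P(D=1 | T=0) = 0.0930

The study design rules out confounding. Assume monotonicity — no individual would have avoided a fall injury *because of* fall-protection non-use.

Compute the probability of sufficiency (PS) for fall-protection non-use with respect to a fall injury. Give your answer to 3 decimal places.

Let p₁ = 0.49, p₀ = 0.093.
Under exogeneity and monotonicity, PS = (p₁ − p₀) / (1 − p₀).
PS = (0.49 − 0.093) / (1 − 0.093) = 0.397 / 0.907 ≈ 0.4377

PS ≈ 0.438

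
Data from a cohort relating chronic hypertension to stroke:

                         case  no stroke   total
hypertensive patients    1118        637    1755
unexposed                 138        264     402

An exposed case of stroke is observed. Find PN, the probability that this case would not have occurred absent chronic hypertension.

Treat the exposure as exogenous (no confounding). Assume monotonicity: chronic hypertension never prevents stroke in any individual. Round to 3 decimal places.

p₁ = P(outcome | exposed) = 1118/1755 = 0.63704
p₀ = P(outcome | unexposed) = 138/402 = 0.34328
Under exogeneity and monotonicity, PN = (p₁ − p₀)/p₁.
PN = (0.63704 − 0.34328) / 0.63704 ≈ 0.4611

PN ≈ 0.461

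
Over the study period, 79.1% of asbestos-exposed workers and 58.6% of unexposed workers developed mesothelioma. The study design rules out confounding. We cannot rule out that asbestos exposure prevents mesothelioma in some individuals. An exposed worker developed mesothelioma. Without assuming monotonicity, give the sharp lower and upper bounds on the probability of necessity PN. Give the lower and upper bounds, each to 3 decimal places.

0.259 ≤ PN ≤ 0.523

p₁ = 0.791, p₀ = 0.586.
Under exogeneity alone the bounds on PN are max{0,(p₁−p₀)/p₁} ≤ PN ≤ min{1,(1−p₀)/p₁}.
  lower = (p₁ − p₀)/p₁ = 0.205 / 0.791 ≈ 0.2592
  upper = min{1, (1 − p₀)/p₁} = 0.414 / 0.791 ≈ 0.5234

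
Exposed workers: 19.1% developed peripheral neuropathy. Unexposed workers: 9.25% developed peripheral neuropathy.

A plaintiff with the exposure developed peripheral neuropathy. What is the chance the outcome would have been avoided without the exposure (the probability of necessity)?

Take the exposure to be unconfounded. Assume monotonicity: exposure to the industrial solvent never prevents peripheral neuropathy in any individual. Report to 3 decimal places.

PN ≈ 0.516

p₁ = 0.191, p₀ = 0.0925.
Under exogeneity and monotonicity, PN = (p₁ − p₀) / p₁.
PN = (0.191 − 0.0925) / 0.191 = 0.0985 / 0.191 ≈ 0.5157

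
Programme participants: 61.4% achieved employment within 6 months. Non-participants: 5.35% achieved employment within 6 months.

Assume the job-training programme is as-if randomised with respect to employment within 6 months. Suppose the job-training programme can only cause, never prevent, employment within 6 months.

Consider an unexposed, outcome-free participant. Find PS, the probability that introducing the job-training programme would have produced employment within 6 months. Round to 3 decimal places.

p₁ = 0.614, p₀ = 0.0535.
Under exogeneity and monotonicity, PS = (p₁ − p₀) / (1 − p₀).
PS = (0.614 − 0.0535) / (1 − 0.0535) = 0.5605 / 0.9465 ≈ 0.5922

PS ≈ 0.592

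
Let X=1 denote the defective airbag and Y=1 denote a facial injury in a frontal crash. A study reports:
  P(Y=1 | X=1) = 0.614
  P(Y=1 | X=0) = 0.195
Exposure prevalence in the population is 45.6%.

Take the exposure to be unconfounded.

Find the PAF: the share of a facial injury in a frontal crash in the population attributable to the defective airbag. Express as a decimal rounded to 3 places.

PAF ≈ 0.495

Let p₁ = 0.614, p₀ = 0.195.
Overall risk P(Y=1) = π·p₁ + (1−π)·p₀ = 0.456×0.614 + 0.544×0.195 = 0.38606.
Under exogeneity, PAF = [P(Y=1) − p₀] / P(Y=1).
PAF = (0.38606 − 0.195) / 0.38606 ≈ 0.4949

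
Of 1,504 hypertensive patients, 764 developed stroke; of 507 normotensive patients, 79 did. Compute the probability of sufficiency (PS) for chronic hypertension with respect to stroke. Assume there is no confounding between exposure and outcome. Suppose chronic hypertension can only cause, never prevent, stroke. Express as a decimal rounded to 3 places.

p₁ = P(outcome | exposed) = 764/1504 = 0.50798
p₀ = P(outcome | unexposed) = 79/507 = 0.15582
Under exogeneity and monotonicity, PS = (p₁ − p₀) / (1 − p₀).
PS = (0.50798 − 0.15582) / (1 − 0.15582) = 0.35216 / 0.84418 ≈ 0.4172

PS ≈ 0.417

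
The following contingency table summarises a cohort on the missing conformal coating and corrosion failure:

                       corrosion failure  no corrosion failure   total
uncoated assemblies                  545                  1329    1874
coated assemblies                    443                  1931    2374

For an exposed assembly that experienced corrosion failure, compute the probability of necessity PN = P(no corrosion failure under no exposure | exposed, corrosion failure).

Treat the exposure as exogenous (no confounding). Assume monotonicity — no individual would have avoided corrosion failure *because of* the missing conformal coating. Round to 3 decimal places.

PN ≈ 0.358

p₁ = P(outcome | exposed) = 545/1874 = 0.29082
p₀ = P(outcome | unexposed) = 443/2374 = 0.1866
Under exogeneity and monotonicity, PN = (p₁ − p₀)/p₁.
PN = (0.29082 − 0.1866) / 0.29082 ≈ 0.3584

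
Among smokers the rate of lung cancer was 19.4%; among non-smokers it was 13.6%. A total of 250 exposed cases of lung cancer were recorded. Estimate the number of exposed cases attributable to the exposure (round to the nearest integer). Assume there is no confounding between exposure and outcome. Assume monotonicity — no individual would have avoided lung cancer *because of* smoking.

about 75 cases

p₁ = 0.194, p₀ = 0.136.
PN = (p₁ − p₀)/p₁ = (0.194 − 0.136) / 0.194 ≈ 0.29897.
Attributable cases ≈ PN × (exposed cases) = 0.29897 × 250 ≈ 74.74.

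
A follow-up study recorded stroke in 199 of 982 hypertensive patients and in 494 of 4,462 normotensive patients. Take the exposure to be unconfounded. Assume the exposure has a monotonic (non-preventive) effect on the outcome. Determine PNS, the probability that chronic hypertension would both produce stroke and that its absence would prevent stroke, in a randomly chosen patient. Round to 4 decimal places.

PNS ≈ 0.0919

p₁ = P(outcome | exposed) = 199/982 = 0.20265
p₀ = P(outcome | unexposed) = 494/4462 = 0.11071
Under exogeneity and monotonicity, PNS = p₁ − p₀.
PNS = 0.20265 − 0.11071 = 0.091935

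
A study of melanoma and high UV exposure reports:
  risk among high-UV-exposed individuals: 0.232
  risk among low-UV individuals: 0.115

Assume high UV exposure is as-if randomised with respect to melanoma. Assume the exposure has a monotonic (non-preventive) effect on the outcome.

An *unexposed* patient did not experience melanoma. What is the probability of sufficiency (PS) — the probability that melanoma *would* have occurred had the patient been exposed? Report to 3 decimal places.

PS ≈ 0.132

Let p₁ = 0.232, p₀ = 0.115.
Under exogeneity and monotonicity, PS = (p₁ − p₀) / (1 − p₀).
PS = (0.232 − 0.115) / (1 − 0.115) = 0.117 / 0.885 ≈ 0.1322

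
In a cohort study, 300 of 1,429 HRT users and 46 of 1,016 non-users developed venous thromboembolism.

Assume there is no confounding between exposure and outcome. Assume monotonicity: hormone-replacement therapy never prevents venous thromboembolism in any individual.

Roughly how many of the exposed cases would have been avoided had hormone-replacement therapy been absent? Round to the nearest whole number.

about 235 cases

p₁ = P(outcome | exposed) = 300/1429 = 0.20994
p₀ = P(outcome | unexposed) = 46/1016 = 0.045276
PN = (p₁ − p₀)/p₁ = (0.20994 − 0.045276) / 0.20994 ≈ 0.78434.
Attributable cases ≈ PN × (exposed cases) = 0.78434 × 300 ≈ 235.30.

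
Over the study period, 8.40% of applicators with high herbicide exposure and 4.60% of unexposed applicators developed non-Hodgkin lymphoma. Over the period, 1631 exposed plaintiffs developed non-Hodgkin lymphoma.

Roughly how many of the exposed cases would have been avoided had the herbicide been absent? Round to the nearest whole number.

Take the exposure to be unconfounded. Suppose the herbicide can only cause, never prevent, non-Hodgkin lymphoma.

p₁ = 0.084, p₀ = 0.046.
PN = (p₁ − p₀)/p₁ = (0.084 − 0.046) / 0.084 ≈ 0.45238.
Attributable cases ≈ PN × (exposed cases) = 0.45238 × 1631 ≈ 737.83.

about 738 cases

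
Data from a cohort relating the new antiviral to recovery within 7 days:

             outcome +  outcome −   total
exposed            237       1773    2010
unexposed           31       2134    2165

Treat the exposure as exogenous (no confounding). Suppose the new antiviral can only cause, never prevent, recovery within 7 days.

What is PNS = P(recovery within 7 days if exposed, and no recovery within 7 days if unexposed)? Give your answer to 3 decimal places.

p₁ = P(outcome | exposed) = 237/2010 = 0.11791
p₀ = P(outcome | unexposed) = 31/2165 = 0.014319
Under exogeneity and monotonicity, PNS = p₁ − p₀.
PNS = 0.11791 − 0.014319 = 0.10359

PNS ≈ 0.104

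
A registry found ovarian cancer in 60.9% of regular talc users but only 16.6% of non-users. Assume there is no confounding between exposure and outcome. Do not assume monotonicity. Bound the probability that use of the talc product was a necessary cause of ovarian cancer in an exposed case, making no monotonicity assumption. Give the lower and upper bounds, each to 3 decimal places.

p₁ = 0.609, p₀ = 0.166.
Under exogeneity alone the bounds on PN are max{0,(p₁−p₀)/p₁} ≤ PN ≤ min{1,(1−p₀)/p₁}.
  lower = (p₁ − p₀)/p₁ = 0.443 / 0.609 ≈ 0.7274
  upper = min{1, (1 − p₀)/p₁} = 0.834 / 0.609 ≈ 1.3695 → capped at 1

0.727 ≤ PN ≤ 1.000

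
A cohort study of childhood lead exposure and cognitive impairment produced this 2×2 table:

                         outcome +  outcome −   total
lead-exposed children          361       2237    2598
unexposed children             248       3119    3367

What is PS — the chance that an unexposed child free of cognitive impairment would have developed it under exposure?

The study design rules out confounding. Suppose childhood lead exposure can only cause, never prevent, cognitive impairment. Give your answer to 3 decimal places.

p₁ = P(outcome | exposed) = 361/2598 = 0.13895
p₀ = P(outcome | unexposed) = 248/3367 = 0.073656
Under exogeneity and monotonicity, PS = (p₁ − p₀)/(1 − p₀).
PS = (0.13895 − 0.073656) / 0.92634 ≈ 0.0705

PS ≈ 0.070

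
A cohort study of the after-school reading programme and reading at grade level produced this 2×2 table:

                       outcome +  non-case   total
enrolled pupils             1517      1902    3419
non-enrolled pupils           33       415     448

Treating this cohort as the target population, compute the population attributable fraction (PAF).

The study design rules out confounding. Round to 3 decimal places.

p₁ = P(outcome | exposed) = 1517/3419 = 0.4437
p₀ = P(outcome | unexposed) = 33/448 = 0.073661
Exposure prevalence π = 3419/3867 = 0.88415; overall risk P(Y=1) = 0.40083.
Under exogeneity, PAF = [P(Y=1) − p₀]/P(Y=1).
PAF = (0.40083 − 0.073661) / 0.40083 ≈ 0.8162

PAF ≈ 0.816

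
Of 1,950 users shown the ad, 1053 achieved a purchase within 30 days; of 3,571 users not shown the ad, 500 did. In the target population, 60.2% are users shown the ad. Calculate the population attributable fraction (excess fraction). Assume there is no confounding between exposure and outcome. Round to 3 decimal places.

PAF ≈ 0.632

p₁ = P(outcome | exposed) = 1053/1950 = 0.54
p₀ = P(outcome | unexposed) = 500/3571 = 0.14002
Overall risk P(Y=1) = π·p₁ + (1−π)·p₀ = 0.602×0.54 + 0.398×0.14002 = 0.38081.
Under exogeneity, PAF = [P(Y=1) − p₀] / P(Y=1).
PAF = (0.38081 − 0.14002) / 0.38081 ≈ 0.6323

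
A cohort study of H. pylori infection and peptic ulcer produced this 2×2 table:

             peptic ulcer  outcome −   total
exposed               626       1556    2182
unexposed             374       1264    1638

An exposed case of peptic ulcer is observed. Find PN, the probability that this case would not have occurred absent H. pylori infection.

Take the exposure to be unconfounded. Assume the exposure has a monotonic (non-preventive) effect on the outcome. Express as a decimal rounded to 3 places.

PN ≈ 0.204

p₁ = P(outcome | exposed) = 626/2182 = 0.28689
p₀ = P(outcome | unexposed) = 374/1638 = 0.22833
Under exogeneity and monotonicity, PN = (p₁ − p₀) / p₁.
PN = (0.28689 − 0.22833) / 0.28689 = 0.058566 / 0.28689 ≈ 0.2041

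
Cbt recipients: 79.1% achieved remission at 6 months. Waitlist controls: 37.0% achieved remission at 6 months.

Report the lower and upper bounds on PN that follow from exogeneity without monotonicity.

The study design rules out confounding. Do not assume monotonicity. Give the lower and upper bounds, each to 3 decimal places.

0.532 ≤ PN ≤ 0.796

p₁ = 0.791, p₀ = 0.37.
Under exogeneity alone the bounds on PN are max{0,(p₁−p₀)/p₁} ≤ PN ≤ min{1,(1−p₀)/p₁}.
  lower = (p₁ − p₀)/p₁ = 0.421 / 0.791 ≈ 0.5322
  upper = min{1, (1 − p₀)/p₁} = 0.63 / 0.791 ≈ 0.7965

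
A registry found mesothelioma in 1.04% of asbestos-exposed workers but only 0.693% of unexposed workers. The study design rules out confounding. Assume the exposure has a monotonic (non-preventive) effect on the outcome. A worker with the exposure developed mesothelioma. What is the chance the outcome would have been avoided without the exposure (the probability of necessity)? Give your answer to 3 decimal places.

PN ≈ 0.334

p₁ = 0.0104, p₀ = 0.00693.
Under exogeneity and monotonicity, PN = (p₁ − p₀) / p₁.
PN = (0.0104 − 0.00693) / 0.0104 = 0.00347 / 0.0104 ≈ 0.3337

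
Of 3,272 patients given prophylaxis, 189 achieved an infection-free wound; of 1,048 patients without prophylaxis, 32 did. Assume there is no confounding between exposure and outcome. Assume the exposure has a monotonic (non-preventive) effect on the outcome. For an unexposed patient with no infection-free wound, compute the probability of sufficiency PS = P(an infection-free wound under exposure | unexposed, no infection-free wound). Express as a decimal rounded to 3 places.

p₁ = P(outcome | exposed) = 189/3272 = 0.057763
p₀ = P(outcome | unexposed) = 32/1048 = 0.030534
Under exogeneity and monotonicity, PS = (p₁ − p₀) / (1 − p₀).
PS = (0.057763 − 0.030534) / (1 − 0.030534) = 0.027228 / 0.96947 ≈ 0.0281

PS ≈ 0.028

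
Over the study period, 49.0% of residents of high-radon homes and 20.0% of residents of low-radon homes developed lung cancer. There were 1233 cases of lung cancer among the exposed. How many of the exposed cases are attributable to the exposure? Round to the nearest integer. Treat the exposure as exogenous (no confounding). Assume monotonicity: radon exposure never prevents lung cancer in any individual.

about 730 cases

p₁ = 0.49, p₀ = 0.2.
PN = (p₁ − p₀)/p₁ = (0.49 − 0.2) / 0.49 ≈ 0.59184.
Attributable cases ≈ PN × (exposed cases) = 0.59184 × 1233 ≈ 729.73.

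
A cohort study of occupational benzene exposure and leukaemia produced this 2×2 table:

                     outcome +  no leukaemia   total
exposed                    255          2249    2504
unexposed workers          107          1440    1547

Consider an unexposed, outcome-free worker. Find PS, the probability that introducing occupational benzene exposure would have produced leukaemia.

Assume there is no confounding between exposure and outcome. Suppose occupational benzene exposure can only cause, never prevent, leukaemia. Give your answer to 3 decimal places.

p₁ = P(outcome | exposed) = 255/2504 = 0.10184
p₀ = P(outcome | unexposed) = 107/1547 = 0.069166
Under exogeneity and monotonicity, PS = (p₁ − p₀)/(1 − p₀).
PS = (0.10184 − 0.069166) / 0.93083 ≈ 0.0351

PS ≈ 0.035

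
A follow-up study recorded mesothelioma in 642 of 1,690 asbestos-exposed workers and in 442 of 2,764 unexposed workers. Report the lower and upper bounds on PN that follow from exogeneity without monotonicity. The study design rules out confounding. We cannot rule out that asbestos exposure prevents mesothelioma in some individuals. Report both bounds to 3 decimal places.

0.579 ≤ PN ≤ 1.000

p₁ = P(outcome | exposed) = 642/1690 = 0.37988
p₀ = P(outcome | unexposed) = 442/2764 = 0.15991
Under exogeneity alone the bounds on PN are max{0,(p₁−p₀)/p₁} ≤ PN ≤ min{1,(1−p₀)/p₁}.
  lower = (p₁ − p₀)/p₁ = 0.21997 / 0.37988 ≈ 0.5790
  upper = min{1, (1 − p₀)/p₁} = 0.84009 / 0.37988 ≈ 2.2114 → capped at 1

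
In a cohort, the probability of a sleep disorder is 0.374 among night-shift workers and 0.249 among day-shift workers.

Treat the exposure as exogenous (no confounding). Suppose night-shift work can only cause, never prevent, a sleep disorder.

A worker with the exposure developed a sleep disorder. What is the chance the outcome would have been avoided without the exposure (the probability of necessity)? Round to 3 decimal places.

PN ≈ 0.334

Let p₁ = 0.374, p₀ = 0.249.
Under exogeneity and monotonicity, PN = (p₁ − p₀) / p₁.
PN = (0.374 − 0.249) / 0.374 = 0.125 / 0.374 ≈ 0.3342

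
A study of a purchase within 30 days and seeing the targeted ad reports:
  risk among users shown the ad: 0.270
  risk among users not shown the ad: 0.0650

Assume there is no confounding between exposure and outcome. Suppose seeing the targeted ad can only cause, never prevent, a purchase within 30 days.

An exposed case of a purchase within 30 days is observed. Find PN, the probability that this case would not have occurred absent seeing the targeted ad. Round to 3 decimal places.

Let p₁ = 0.27, p₀ = 0.065.
Under exogeneity and monotonicity, PN = (p₁ − p₀) / p₁.
PN = (0.27 − 0.065) / 0.27 = 0.205 / 0.27 ≈ 0.7593

PN ≈ 0.759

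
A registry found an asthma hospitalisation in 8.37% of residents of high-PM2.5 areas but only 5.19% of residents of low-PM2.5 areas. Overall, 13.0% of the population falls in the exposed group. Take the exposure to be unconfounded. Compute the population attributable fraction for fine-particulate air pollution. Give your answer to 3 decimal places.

PAF ≈ 0.074

p₁ = 0.0837, p₀ = 0.0519.
Overall risk P(Y=1) = π·p₁ + (1−π)·p₀ = 0.13×0.0837 + 0.87×0.0519 = 0.056034.
Under exogeneity, PAF = [P(Y=1) − p₀] / P(Y=1).
PAF = (0.056034 − 0.0519) / 0.056034 ≈ 0.0738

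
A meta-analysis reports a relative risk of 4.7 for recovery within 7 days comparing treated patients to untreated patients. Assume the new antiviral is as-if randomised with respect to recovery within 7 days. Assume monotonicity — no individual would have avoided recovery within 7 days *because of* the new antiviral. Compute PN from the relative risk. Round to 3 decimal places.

PN ≈ 0.787

Under exogeneity and monotonicity, PN = (RR − 1) / RR = 1 − 1/RR.
PN = (4.7 − 1) / 4.7 = 3.7 / 4.7 ≈ 0.7872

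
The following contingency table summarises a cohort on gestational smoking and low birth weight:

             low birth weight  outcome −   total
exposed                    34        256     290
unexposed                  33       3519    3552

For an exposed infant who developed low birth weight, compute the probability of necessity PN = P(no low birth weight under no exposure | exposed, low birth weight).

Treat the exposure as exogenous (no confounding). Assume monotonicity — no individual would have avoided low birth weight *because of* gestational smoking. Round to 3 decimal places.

p₁ = P(outcome | exposed) = 34/290 = 0.11724
p₀ = P(outcome | unexposed) = 33/3552 = 0.0092905
Under exogeneity and monotonicity, PN = (p₁ − p₀)/p₁.
PN = (0.11724 − 0.0092905) / 0.11724 ≈ 0.9208

PN ≈ 0.921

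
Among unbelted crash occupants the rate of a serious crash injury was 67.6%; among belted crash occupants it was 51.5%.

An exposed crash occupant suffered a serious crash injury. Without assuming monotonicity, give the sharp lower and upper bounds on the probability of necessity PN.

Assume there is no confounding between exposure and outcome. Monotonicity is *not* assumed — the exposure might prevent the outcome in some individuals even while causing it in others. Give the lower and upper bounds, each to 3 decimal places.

0.238 ≤ PN ≤ 0.717

p₁ = 0.676, p₀ = 0.515.
Under exogeneity alone the bounds on PN are max{0,(p₁−p₀)/p₁} ≤ PN ≤ min{1,(1−p₀)/p₁}.
  lower = (p₁ − p₀)/p₁ = 0.161 / 0.676 ≈ 0.2382
  upper = min{1, (1 − p₀)/p₁} = 0.485 / 0.676 ≈ 0.7175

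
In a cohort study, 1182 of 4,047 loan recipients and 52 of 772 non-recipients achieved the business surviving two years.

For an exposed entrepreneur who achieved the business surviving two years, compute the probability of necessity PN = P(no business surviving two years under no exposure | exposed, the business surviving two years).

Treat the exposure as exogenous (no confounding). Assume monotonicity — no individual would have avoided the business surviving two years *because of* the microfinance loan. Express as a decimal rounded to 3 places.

p₁ = P(outcome | exposed) = 1182/4047 = 0.29207
p₀ = P(outcome | unexposed) = 52/772 = 0.067358
Under exogeneity and monotonicity, PN = (p₁ − p₀) / p₁.
PN = (0.29207 − 0.067358) / 0.29207 = 0.22471 / 0.29207 ≈ 0.7694

PN ≈ 0.769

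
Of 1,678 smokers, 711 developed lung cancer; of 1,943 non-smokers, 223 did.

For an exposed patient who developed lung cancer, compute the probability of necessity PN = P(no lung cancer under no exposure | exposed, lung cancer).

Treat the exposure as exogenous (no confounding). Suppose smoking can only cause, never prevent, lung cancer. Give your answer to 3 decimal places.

p₁ = P(outcome | exposed) = 711/1678 = 0.42372
p₀ = P(outcome | unexposed) = 223/1943 = 0.11477
Under exogeneity and monotonicity, PN = (p₁ − p₀) / p₁.
PN = (0.42372 − 0.11477) / 0.42372 = 0.30895 / 0.42372 ≈ 0.7291

PN ≈ 0.729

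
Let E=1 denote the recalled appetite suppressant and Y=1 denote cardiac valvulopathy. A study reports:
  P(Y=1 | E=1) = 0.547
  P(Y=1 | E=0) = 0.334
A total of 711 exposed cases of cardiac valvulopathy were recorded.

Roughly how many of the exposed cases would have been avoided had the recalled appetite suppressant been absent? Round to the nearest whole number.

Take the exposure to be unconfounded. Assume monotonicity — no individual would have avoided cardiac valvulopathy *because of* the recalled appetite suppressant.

Let p₁ = 0.547, p₀ = 0.334.
PN = (p₁ − p₀)/p₁ = (0.547 − 0.334) / 0.547 ≈ 0.38940.
Attributable cases ≈ PN × (exposed cases) = 0.38940 × 711 ≈ 276.86.

about 277 cases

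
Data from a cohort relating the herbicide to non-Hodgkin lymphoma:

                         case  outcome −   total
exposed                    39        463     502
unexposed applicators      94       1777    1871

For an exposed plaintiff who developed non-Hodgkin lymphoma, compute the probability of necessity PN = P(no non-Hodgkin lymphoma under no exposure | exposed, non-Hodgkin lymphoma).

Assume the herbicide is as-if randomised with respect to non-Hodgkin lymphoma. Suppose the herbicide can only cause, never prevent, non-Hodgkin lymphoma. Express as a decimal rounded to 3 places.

p₁ = P(outcome | exposed) = 39/502 = 0.077689
p₀ = P(outcome | unexposed) = 94/1871 = 0.050241
Under exogeneity and monotonicity, PN = (p₁ − p₀)/p₁.
PN = (0.077689 − 0.050241) / 0.077689 ≈ 0.3533

PN ≈ 0.353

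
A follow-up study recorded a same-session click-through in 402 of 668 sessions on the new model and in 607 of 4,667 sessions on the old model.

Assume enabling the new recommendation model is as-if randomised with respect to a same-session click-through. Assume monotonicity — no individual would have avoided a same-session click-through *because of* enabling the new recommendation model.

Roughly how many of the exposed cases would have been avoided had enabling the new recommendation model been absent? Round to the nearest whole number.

p₁ = P(outcome | exposed) = 402/668 = 0.6018
p₀ = P(outcome | unexposed) = 607/4667 = 0.13006
PN = (p₁ − p₀)/p₁ = (0.6018 − 0.13006) / 0.6018 ≈ 0.78388.
Attributable cases ≈ PN × (exposed cases) = 0.78388 × 402 ≈ 315.12.

about 315 cases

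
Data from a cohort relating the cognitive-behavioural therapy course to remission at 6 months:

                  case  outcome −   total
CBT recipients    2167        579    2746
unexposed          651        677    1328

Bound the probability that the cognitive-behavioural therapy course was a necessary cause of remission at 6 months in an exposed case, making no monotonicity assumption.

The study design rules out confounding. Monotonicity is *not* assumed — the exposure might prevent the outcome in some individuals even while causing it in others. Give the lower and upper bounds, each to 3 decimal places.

0.379 ≤ PN ≤ 0.646

p₁ = P(outcome | exposed) = 2167/2746 = 0.78915
p₀ = P(outcome | unexposed) = 651/1328 = 0.49021
Under exogeneity alone the bounds on PN are max{0,(p₁−p₀)/p₁} ≤ PN ≤ min{1,(1−p₀)/p₁}.
  lower = (p₁ − p₀)/p₁ = 0.29894 / 0.78915 ≈ 0.3788
  upper = min{1, (1 − p₀)/p₁} = 0.50979 / 0.78915 ≈ 0.6460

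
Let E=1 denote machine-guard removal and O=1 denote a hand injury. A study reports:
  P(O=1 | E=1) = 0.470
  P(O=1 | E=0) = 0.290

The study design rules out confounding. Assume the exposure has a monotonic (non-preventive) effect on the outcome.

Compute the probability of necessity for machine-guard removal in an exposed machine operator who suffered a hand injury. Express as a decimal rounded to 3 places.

Let p₁ = 0.47, p₀ = 0.29.
Under exogeneity and monotonicity, PN = (p₁ − p₀) / p₁.
PN = (0.47 − 0.29) / 0.47 = 0.18 / 0.47 ≈ 0.3830

PN ≈ 0.383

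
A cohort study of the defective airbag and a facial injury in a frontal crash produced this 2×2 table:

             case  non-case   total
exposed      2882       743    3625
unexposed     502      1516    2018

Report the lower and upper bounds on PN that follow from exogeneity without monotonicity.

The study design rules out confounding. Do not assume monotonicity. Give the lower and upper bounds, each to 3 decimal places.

0.687 ≤ PN ≤ 0.945

p₁ = P(outcome | exposed) = 2882/3625 = 0.79503
p₀ = P(outcome | unexposed) = 502/2018 = 0.24876
Under exogeneity alone the bounds on PN are max{0,(p₁−p₀)/p₁} ≤ PN ≤ min{1,(1−p₀)/p₁}.
  lower = (p₁ − p₀)/p₁ = 0.54627 / 0.79503 ≈ 0.6871
  upper = min{1, (1 − p₀)/p₁} = 0.75124 / 0.79503 ≈ 0.9449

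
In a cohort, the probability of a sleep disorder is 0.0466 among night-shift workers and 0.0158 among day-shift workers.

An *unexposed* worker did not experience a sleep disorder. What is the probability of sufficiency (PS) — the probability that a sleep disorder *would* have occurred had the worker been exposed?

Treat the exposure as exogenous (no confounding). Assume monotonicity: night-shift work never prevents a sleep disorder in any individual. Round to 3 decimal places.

Let p₁ = 0.0466, p₀ = 0.0158.
Under exogeneity and monotonicity, PS = (p₁ − p₀) / (1 − p₀).
PS = (0.0466 − 0.0158) / (1 − 0.0158) = 0.0308 / 0.9842 ≈ 0.0313

PS ≈ 0.031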